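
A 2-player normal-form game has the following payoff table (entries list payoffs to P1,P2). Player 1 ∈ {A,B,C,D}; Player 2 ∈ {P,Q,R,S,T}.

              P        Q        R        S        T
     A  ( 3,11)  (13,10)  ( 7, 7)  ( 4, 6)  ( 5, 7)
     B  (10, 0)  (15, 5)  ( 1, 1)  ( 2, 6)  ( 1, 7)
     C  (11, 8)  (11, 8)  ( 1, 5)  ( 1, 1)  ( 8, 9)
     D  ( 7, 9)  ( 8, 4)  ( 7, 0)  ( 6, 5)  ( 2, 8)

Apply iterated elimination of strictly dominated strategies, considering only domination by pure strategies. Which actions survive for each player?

P2 drop R (Q beats it: A:10>7 B:5>1 C:8>5 D:4>0)
P2 drop S (T beats it: A:7>6 B:7>6 C:9>1 D:8>5)
P1 drop D (C beats it: P:11>7 Q:11>8 T:8>2)
P1→{A,B,C} P2→{P,Q,T}

Remaining: P1:{A,B,C} P2:{P,Q,T}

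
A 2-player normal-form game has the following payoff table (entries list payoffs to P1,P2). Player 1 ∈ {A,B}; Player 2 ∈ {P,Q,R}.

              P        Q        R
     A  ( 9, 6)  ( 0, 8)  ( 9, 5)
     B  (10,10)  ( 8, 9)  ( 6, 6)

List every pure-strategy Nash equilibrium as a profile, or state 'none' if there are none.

NE set: (B,P)

(A,P): not NE [P1→B gives 10>9; P2→Q gives 8>6]
(A,Q): not NE [P1→B gives 8>0]
(A,R): not NE [P2→Q gives 8>5]
(B,P): NE
(B,Q): not NE [P2→P gives 10>9]
(B,R): not NE [P1→A gives 9>6; P2→P gives 10>6]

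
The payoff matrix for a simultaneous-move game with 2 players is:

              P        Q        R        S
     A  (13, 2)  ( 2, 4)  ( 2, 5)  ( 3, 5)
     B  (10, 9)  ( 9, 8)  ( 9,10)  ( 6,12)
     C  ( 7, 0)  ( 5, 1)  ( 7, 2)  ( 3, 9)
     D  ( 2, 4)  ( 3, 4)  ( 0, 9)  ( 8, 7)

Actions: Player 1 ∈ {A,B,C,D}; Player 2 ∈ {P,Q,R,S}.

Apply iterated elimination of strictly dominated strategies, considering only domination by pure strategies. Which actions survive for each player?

P1 drop C (B beats it: P:10>7 Q:9>5 R:9>7 S:6>3)
P2 drop P (R beats it: A:5>2 B:10>9 D:9>4)
P1 drop A (B beats it: Q:9>2 R:9>2 S:6>3)
P2 drop Q (R beats it: B:10>8 D:9>4)
P1→{B,D} P2→{R,S}

IESDS → P1:{B,D} P2:{R,S}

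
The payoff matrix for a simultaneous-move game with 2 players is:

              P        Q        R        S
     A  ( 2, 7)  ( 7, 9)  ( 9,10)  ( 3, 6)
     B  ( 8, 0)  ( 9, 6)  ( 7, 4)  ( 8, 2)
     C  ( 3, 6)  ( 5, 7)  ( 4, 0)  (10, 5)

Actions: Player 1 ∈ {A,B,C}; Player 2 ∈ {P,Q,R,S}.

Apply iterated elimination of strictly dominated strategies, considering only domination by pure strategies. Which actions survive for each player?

Survivors P1:{A,B} P2:{Q,R}

P2 drop P (Q beats it: A:9>7 B:6>0 C:7>6)
P2 drop S (Q beats it: A:9>6 B:6>2 C:7>5)
P1 drop C (A beats it: Q:7>5 R:9>4)
P1→{A,B} P2→{Q,R}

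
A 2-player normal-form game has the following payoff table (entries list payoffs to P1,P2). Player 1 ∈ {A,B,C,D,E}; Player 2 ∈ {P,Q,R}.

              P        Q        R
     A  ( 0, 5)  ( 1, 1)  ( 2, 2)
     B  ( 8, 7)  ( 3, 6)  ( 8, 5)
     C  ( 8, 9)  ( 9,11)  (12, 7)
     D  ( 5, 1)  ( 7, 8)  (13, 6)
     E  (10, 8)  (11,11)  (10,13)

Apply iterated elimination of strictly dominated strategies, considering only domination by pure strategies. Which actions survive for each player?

Remaining: P1:{C,D,E} P2:{Q,R}

P1 drop A (B beats it: P:8>0 Q:3>1 R:8>2)
P1 drop B (E beats it: P:10>8 Q:11>3 R:10>8)
P2 drop P (Q beats it: C:11>9 D:8>1 E:11>8)
P1→{C,D,E} P2→{Q,R}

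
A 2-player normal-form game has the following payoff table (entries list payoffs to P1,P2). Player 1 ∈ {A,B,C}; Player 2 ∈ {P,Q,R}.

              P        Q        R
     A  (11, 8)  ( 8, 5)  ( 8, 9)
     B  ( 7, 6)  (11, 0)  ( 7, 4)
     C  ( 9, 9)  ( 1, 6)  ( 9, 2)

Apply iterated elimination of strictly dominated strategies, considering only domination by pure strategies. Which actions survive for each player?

P2 drop Q (P beats it: A:8>5 B:6>0 C:9>6)
P1 drop B (A beats it: P:11>7 R:8>7)
P1→{A,C} P2→{P,R}

Remaining: P1:{A,C} P2:{P,R}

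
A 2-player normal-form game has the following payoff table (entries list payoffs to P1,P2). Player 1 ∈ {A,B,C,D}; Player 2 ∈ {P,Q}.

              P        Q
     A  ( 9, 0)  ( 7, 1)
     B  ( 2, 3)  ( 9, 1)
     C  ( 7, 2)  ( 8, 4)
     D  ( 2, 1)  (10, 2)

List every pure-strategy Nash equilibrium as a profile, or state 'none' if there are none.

(A,P): not NE [P2→Q gives 1>0]
(A,Q): not NE [P1→D gives 10>7]
(B,P): not NE [P1→A gives 9>2]
(B,Q): not NE [P1→D gives 10>9; P2→P gives 3>1]
(C,P): not NE [P1→A gives 9>7; P2→Q gives 4>2]
(C,Q): not NE [P1→D gives 10>8]
(D,P): not NE [P1→A gives 9>2; P2→Q gives 2>1]
(D,Q): NE

NE set: (D,Q)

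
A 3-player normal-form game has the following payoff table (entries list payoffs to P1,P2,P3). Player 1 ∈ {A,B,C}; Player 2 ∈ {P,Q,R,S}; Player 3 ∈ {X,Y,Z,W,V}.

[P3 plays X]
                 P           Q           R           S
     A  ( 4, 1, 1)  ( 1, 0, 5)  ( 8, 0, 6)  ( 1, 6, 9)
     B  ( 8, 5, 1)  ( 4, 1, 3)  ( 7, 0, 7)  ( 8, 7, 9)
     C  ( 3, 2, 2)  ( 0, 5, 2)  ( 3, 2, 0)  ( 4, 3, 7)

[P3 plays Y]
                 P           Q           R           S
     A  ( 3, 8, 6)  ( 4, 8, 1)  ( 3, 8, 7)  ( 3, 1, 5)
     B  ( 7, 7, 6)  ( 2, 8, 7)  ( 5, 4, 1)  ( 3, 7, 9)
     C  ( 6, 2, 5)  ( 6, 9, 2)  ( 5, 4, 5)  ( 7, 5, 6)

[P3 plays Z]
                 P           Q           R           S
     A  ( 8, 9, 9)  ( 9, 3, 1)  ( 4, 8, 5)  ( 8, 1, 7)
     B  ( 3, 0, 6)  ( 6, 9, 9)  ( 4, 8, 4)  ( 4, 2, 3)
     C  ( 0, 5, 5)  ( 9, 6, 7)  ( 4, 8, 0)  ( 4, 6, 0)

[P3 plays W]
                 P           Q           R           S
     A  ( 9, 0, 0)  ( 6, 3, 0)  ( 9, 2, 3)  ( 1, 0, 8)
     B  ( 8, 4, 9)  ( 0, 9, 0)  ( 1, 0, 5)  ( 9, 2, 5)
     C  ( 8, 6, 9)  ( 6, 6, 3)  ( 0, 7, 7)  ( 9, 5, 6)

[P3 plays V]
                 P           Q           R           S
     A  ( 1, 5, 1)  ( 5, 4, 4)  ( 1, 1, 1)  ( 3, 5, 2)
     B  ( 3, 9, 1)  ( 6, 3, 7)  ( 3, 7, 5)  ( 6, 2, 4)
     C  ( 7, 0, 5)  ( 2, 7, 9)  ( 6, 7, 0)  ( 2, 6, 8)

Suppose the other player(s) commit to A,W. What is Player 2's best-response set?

u_2(P vs A,W) = 0
u_2(Q vs A,W) = 3
u_2(R vs A,W) = 2
u_2(S vs A,W) = 0
max payoff 3 at {Q}

argmax u_2 = {Q}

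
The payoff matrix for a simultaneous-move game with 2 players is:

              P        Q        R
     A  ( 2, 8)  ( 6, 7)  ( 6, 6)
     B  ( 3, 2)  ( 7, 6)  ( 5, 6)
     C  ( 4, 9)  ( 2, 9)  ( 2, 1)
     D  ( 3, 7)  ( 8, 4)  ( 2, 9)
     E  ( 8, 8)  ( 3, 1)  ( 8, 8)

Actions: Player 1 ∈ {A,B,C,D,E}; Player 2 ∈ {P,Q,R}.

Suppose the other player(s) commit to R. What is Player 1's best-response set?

P1 best: {E}

u_1(A vs R) = 6
u_1(B vs R) = 5
u_1(C vs R) = 2
u_1(D vs R) = 2
u_1(E vs R) = 8
max payoff 8 at {E}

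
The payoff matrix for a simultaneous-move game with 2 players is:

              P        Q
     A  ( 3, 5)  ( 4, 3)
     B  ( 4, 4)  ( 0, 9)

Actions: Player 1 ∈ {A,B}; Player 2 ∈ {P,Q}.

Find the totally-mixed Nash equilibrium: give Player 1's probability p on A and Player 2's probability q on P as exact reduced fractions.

(p,q) = (5/7, 4/5)

P1 indiff ⇒ q·3+(1-q)·4 = q·4+(1-q)·0 ⇒ q(-1) = (1-q)(-4) ⇒ q = 4/5
P2 indiff ⇒ p·5+(1-p)·4 = p·3+(1-p)·9 ⇒ p(2) = (1-p)(5) ⇒ p = 5/7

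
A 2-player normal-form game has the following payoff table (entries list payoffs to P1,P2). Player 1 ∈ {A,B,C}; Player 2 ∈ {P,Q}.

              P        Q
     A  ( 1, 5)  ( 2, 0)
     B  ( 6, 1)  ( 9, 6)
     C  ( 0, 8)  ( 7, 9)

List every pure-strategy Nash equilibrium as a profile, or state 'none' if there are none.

(A,P): not NE [P1→B gives 6>1]
(A,Q): not NE [P1→B gives 9>2; P2→P gives 5>0]
(B,P): not NE [P2→Q gives 6>1]
(B,Q): NE
(C,P): not NE [P1→B gives 6>0; P2→Q gives 9>8]
(C,Q): not NE [P1→B gives 9>7]

Nash profiles: (B,Q)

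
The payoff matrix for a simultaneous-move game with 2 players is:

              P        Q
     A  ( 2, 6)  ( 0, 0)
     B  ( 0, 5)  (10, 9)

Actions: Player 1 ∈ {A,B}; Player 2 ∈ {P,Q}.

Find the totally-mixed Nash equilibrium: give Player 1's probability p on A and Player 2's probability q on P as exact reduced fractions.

P1 mixes 2/5 on A; P2 mixes 5/6 on P

P1 indiff ⇒ q·2+(1-q)·0 = q·0+(1-q)·10 ⇒ q(2) = (1-q)(10) ⇒ q = 5/6
P2 indiff ⇒ p·6+(1-p)·5 = p·0+(1-p)·9 ⇒ p(6) = (1-p)(4) ⇒ p = 2/5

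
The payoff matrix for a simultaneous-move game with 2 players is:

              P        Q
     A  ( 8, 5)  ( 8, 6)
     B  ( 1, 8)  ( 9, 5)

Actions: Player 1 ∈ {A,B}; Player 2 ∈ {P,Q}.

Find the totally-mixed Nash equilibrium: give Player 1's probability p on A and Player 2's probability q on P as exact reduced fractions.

p=3/4, q=1/8

P1 indiff ⇒ q·8+(1-q)·8 = q·1+(1-q)·9 ⇒ q(7) = (1-q)(1) ⇒ q = 1/8
P2 indiff ⇒ p·5+(1-p)·8 = p·6+(1-p)·5 ⇒ p(-1) = (1-p)(-3) ⇒ p = 3/4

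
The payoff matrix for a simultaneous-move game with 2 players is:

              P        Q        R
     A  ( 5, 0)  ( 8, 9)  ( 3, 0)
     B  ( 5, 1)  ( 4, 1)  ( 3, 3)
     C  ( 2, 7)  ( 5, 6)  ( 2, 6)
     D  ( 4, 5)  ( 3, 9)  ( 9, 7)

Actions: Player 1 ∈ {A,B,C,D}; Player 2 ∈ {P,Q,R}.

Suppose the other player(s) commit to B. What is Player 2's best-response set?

u_2(P vs B) = 1
u_2(Q vs B) = 1
u_2(R vs B) = 3
max payoff 3 at {R}

BR_2 = {R}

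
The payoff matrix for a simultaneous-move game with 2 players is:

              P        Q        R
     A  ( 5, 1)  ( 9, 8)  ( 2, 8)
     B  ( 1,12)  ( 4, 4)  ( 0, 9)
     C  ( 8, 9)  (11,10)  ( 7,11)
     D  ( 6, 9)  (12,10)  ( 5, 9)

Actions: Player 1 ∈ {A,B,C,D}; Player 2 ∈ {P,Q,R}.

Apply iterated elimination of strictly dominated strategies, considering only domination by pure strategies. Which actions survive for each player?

Survivors P1:{C,D} P2:{Q,R}

P1 drop A (C beats it: P:8>5 Q:11>9 R:7>2)
P1 drop B (C beats it: P:8>1 Q:11>4 R:7>0)
P2 drop P (Q beats it: C:10>9 D:10>9)
P1→{C,D} P2→{Q,R}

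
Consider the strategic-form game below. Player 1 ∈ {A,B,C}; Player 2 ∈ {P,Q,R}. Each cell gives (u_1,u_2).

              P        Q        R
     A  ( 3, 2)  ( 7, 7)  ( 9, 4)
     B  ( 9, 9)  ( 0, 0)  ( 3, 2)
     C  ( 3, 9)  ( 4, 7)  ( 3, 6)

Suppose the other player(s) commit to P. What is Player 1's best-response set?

argmax u_1 = {B}

u_1(A vs P) = 3
u_1(B vs P) = 9
u_1(C vs P) = 3
max payoff 9 at {B}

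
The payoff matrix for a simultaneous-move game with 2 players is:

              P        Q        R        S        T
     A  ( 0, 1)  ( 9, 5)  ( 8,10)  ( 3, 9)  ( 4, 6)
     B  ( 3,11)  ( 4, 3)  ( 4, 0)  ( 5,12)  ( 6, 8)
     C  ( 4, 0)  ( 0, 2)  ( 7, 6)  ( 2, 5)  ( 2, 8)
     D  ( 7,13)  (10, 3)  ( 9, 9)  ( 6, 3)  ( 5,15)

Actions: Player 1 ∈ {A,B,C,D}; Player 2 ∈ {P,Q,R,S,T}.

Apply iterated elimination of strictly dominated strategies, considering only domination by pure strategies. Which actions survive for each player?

P1 drop A (D beats it: P:7>0 Q:10>9 R:9>8 S:6>3 T:5>4)
P1 drop C (D beats it: P:7>4 Q:10>0 R:9>7 S:6>2 T:5>2)
P2 drop Q (P beats it: B:11>3 D:13>3)
P2 drop R (P beats it: B:11>0 D:13>9)
P1→{B,D} P2→{P,S,T}

IESDS → P1:{B,D} P2:{P,S,T}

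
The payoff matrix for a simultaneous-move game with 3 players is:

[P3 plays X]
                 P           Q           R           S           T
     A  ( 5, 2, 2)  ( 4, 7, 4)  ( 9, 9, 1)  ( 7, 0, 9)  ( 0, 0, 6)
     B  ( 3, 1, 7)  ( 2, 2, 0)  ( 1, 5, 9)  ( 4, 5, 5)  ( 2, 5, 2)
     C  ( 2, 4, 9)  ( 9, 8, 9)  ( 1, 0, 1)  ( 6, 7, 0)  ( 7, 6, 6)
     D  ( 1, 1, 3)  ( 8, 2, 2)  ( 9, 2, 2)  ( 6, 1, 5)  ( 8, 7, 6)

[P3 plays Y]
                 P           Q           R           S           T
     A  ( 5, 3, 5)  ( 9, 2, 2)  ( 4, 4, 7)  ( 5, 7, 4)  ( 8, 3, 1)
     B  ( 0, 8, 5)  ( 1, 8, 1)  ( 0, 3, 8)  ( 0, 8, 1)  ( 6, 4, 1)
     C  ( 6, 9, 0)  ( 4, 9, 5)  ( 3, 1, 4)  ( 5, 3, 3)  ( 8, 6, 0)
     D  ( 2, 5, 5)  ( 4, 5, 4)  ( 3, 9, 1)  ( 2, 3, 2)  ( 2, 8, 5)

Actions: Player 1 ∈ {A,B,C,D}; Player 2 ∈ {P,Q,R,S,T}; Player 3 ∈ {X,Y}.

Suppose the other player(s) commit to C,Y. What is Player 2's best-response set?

P2 best: {P,Q}

u_2(P vs C,Y) = 9
u_2(Q vs C,Y) = 9
u_2(R vs C,Y) = 1
u_2(S vs C,Y) = 3
u_2(T vs C,Y) = 6
max payoff 9 at {P,Q}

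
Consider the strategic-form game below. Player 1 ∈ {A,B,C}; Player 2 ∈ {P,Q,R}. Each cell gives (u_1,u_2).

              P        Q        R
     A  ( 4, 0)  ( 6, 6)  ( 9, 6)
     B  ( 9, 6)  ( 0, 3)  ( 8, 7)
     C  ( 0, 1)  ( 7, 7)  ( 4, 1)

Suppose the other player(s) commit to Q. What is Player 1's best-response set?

u_1(A vs Q) = 6
u_1(B vs Q) = 0
u_1(C vs Q) = 7
max payoff 7 at {C}

argmax u_1 = {C}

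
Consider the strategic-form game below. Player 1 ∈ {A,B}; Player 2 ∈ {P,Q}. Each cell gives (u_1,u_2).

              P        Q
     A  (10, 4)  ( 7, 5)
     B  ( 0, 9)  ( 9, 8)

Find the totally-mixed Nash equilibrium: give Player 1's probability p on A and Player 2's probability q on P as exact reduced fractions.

P1 indiff ⇒ q·10+(1-q)·7 = q·0+(1-q)·9 ⇒ q(10) = (1-q)(2) ⇒ q = 1/6
P2 indiff ⇒ p·4+(1-p)·9 = p·5+(1-p)·8 ⇒ p(-1) = (1-p)(-1) ⇒ p = 1/2

P1 mixes 1/2 on A; P2 mixes 1/6 on P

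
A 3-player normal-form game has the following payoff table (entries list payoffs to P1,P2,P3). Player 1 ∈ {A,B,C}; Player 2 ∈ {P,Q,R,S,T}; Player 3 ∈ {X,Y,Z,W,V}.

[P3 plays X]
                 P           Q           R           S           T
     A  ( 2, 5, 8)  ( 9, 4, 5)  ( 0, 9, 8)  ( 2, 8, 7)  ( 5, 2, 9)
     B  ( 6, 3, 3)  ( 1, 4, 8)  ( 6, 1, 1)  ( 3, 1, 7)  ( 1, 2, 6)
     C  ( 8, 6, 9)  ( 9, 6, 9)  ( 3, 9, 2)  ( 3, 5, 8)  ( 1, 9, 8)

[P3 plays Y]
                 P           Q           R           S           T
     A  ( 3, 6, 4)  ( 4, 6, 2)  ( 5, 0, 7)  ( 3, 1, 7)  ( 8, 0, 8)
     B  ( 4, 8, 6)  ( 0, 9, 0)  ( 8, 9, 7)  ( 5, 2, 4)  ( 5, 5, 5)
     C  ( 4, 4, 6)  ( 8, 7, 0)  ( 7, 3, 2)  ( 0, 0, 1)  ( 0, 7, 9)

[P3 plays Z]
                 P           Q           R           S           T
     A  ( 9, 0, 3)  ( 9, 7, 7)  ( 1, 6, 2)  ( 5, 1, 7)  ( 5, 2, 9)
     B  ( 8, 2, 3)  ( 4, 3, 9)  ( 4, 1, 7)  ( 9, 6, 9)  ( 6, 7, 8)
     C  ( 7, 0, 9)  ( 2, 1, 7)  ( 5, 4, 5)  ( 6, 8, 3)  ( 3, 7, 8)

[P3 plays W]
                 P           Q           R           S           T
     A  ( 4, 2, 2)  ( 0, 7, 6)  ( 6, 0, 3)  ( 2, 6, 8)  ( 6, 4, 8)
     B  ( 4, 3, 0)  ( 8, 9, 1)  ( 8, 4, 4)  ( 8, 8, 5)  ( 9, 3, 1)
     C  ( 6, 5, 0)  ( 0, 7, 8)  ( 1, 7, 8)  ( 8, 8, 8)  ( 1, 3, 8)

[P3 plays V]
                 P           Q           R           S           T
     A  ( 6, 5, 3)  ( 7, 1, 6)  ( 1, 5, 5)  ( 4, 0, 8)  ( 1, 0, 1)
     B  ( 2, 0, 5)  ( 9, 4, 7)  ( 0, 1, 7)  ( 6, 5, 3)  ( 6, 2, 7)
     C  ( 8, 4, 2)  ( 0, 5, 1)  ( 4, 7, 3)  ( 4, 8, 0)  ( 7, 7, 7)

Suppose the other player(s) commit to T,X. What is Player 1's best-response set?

u_1(A vs T,X) = 5
u_1(B vs T,X) = 1
u_1(C vs T,X) = 1
max payoff 5 at {A}

P1 best: {A}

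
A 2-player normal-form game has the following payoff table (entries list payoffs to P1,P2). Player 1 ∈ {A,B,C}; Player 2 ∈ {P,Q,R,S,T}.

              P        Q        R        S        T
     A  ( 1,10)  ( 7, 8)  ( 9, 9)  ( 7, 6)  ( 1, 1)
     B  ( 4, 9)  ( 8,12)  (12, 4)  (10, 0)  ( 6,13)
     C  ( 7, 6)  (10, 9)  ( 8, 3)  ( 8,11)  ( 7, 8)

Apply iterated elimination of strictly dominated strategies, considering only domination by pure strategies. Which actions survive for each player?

P1 drop A (B beats it: P:4>1 Q:8>7 R:12>9 S:10>7 T:6>1)
P2 drop P (Q beats it: B:12>9 C:9>6)
P2 drop R (Q beats it: B:12>4 C:9>3)
P1→{B,C} P2→{Q,S,T}

Remaining: P1:{B,C} P2:{Q,S,T}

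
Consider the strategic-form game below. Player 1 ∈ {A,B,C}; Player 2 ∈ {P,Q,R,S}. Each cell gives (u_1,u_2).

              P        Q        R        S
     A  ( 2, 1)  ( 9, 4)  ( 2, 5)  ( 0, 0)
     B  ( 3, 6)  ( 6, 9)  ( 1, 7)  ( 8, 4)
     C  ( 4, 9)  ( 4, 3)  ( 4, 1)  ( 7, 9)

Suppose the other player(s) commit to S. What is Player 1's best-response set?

P1 best: {B}

u_1(A vs S) = 0
u_1(B vs S) = 8
u_1(C vs S) = 7
max payoff 8 at {B}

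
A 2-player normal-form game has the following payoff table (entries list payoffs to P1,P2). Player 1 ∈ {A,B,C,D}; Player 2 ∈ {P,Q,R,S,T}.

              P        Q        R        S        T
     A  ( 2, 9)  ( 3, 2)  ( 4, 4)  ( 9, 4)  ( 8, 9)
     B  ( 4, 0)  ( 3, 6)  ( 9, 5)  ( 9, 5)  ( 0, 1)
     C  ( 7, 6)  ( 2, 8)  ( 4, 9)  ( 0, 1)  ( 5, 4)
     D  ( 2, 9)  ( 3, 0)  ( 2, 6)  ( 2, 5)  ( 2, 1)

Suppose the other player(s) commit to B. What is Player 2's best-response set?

P2 best: {Q}

u_2(P vs B) = 0
u_2(Q vs B) = 6
u_2(R vs B) = 5
u_2(S vs B) = 5
u_2(T vs B) = 1
max payoff 6 at {Q}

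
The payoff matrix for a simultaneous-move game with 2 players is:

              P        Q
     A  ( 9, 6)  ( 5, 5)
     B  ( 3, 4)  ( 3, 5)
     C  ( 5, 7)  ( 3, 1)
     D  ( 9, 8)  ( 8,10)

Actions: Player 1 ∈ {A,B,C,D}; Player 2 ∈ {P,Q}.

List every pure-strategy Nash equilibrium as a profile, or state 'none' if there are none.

Nash profiles: (A,P), (D,Q)

(A,P): NE
(A,Q): not NE [P1→D gives 8>5; P2→P gives 6>5]
(B,P): not NE [P1→D gives 9>3; P2→Q gives 5>4]
(B,Q): not NE [P1→D gives 8>3]
(C,P): not NE [P1→D gives 9>5]
(C,Q): not NE [P1→D gives 8>3; P2→P gives 7>1]
(D,P): not NE [P2→Q gives 10>8]
(D,Q): NE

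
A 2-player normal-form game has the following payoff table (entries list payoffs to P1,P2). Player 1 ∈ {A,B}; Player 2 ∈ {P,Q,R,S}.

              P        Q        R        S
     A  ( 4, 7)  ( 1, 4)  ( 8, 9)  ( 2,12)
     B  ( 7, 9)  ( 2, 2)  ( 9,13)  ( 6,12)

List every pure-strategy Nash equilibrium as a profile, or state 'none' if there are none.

(A,P): not NE [P1→B gives 7>4; P2→S gives 12>7]
(A,Q): not NE [P1→B gives 2>1; P2→S gives 12>4]
(A,R): not NE [P1→B gives 9>8; P2→S gives 12>9]
(A,S): not NE [P1→B gives 6>2]
(B,P): not NE [P2→R gives 13>9]
(B,Q): not NE [P2→R gives 13>2]
(B,R): NE
(B,S): not NE [P2→R gives 13>12]

NE set: (B,R)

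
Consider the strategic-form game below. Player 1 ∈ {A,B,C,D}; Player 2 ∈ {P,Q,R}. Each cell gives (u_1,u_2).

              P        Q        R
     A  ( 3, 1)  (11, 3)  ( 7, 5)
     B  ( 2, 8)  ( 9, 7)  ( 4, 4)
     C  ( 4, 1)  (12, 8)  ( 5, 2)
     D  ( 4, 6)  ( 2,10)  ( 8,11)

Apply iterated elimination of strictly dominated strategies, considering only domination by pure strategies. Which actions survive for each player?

IESDS → P1:{A,C,D} P2:{Q,R}

P1 drop B (A beats it: P:3>2 Q:11>9 R:7>4)
P2 drop P (Q beats it: A:3>1 C:8>1 D:10>6)
P1→{A,C,D} P2→{Q,R}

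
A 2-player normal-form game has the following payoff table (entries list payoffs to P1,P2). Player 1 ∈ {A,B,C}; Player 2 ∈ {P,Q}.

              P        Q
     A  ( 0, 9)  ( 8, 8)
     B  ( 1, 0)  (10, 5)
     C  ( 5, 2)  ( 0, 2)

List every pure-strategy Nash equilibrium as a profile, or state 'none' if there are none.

(A,P): not NE [P1→C gives 5>0]
(A,Q): not NE [P1→B gives 10>8; P2→P gives 9>8]
(B,P): not NE [P1→C gives 5>1; P2→Q gives 5>0]
(B,Q): NE
(C,P): NE
(C,Q): not NE [P1→B gives 10>0]

NE set: (B,Q), (C,P)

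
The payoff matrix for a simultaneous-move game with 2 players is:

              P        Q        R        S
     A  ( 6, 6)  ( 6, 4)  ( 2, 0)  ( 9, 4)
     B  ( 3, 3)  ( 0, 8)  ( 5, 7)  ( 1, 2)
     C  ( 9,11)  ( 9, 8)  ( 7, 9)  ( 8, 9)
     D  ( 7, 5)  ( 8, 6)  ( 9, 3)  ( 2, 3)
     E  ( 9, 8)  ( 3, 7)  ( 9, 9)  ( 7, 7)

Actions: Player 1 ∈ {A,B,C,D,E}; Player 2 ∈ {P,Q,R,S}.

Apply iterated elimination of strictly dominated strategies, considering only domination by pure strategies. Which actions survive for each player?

Survivors P1:{C,D,E} P2:{P,Q,R}

P1 drop B (C beats it: P:9>3 Q:9>0 R:7>5 S:8>1)
P2 drop S (P beats it: A:6>4 C:11>9 D:5>3 E:8>7)
P1 drop A (C beats it: P:9>6 Q:9>6 R:7>2)
P1→{C,D,E} P2→{P,Q,R}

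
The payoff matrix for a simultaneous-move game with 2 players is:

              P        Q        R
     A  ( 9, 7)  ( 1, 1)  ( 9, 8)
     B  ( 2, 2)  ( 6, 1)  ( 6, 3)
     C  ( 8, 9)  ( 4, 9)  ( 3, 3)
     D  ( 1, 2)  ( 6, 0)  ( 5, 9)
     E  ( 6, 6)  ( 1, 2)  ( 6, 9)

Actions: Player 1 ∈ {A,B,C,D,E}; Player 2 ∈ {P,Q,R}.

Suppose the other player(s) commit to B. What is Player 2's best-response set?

argmax u_2 = {R}

u_2(P vs B) = 2
u_2(Q vs B) = 1
u_2(R vs B) = 3
max payoff 3 at {R}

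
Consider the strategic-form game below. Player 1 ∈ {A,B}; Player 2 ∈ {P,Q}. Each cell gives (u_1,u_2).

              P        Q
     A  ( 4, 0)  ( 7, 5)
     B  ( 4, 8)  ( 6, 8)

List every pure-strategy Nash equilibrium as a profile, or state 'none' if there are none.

(A,P): not NE [P2→Q gives 5>0]
(A,Q): NE
(B,P): NE
(B,Q): not NE [P1→A gives 7>6]

PSNE = {(A,Q), (B,P)}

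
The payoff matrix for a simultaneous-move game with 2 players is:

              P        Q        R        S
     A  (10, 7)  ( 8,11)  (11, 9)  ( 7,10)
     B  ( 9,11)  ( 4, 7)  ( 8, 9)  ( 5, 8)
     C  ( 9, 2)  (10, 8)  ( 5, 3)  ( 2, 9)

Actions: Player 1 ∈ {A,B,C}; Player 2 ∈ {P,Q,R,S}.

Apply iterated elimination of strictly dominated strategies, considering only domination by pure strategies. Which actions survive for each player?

P1 drop B (A beats it: P:10>9 Q:8>4 R:11>8 S:7>5)
P2 drop P (Q beats it: A:11>7 C:8>2)
P2 drop R (Q beats it: A:11>9 C:8>3)
P1→{A,C} P2→{Q,S}

Remaining: P1:{A,C} P2:{Q,S}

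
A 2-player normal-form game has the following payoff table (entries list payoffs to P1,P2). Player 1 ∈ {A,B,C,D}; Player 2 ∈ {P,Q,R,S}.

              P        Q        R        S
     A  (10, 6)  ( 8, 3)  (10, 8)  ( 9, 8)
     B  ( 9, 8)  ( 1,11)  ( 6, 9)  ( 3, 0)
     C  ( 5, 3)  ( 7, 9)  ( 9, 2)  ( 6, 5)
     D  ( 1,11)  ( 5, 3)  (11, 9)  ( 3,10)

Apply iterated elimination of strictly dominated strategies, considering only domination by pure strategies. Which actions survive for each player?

Remaining: P1:{A,D} P2:{P,R,S}

P1 drop B (A beats it: P:10>9 Q:8>1 R:10>6 S:9>3)
P1 drop C (A beats it: P:10>5 Q:8>7 R:10>9 S:9>6)
P2 drop Q (P beats it: A:6>3 D:11>3)
P1→{A,D} P2→{P,R,S}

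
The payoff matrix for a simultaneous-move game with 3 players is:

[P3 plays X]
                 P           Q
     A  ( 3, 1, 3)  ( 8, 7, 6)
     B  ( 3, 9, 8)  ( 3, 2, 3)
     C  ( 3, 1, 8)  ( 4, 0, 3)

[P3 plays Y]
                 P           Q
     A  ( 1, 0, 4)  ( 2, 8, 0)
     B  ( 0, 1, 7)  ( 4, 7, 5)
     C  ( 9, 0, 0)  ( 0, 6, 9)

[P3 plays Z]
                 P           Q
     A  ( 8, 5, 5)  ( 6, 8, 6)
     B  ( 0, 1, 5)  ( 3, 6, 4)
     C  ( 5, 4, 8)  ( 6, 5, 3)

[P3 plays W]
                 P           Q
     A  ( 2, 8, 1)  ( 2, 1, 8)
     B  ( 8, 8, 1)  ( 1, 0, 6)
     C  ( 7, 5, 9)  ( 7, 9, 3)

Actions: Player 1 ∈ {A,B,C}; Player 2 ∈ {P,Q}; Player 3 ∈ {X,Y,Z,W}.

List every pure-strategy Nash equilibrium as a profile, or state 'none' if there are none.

(A,P,X): not NE [P2→Q gives 7>1; P3→Z gives 5>3]
(A,P,Y): not NE [P1→C gives 9>1; P2→Q gives 8>0; P3→Z gives 5>4]
(A,P,Z): not NE [P2→Q gives 8>5]
(A,P,W): not NE [P1→B gives 8>2; P3→Z gives 5>1]
(A,Q,X): not NE [P3→W gives 8>6]
(A,Q,Y): not NE [P1→B gives 4>2; P3→W gives 8>0]
(A,Q,Z): not NE [P3→W gives 8>6]
(A,Q,W): not NE [P1→C gives 7>2; P2→P gives 8>1]
(B,P,X): NE
(B,P,Y): not NE [P1→C gives 9>0; P2→Q gives 7>1; P3→X gives 8>7]
(B,P,Z): not NE [P1→A gives 8>0; P2→Q gives 6>1; P3→X gives 8>5]
(B,P,W): not NE [P3→X gives 8>1]
(B,Q,X): not NE [P1→A gives 8>3; P2→P gives 9>2; P3→W gives 6>3]
(B,Q,Y): not NE [P3→W gives 6>5]
(B,Q,Z): not NE [P1→C gives 6>3; P3→W gives 6>4]
(B,Q,W): not NE [P1→C gives 7>1; P2→P gives 8>0]
(C,P,X): not NE [P3→W gives 9>8]
(C,P,Y): not NE [P2→Q gives 6>0; P3→W gives 9>0]
(C,P,Z): not NE [P1→A gives 8>5; P2→Q gives 5>4; P3→W gives 9>8]
(C,P,W): not NE [P1→B gives 8>7; P2→Q gives 9>5]
(C,Q,X): not NE [P1→A gives 8>4; P2→P gives 1>0; P3→Y gives 9>3]
(C,Q,Y): not NE [P1→B gives 4>0]
(C,Q,Z): not NE [P3→Y gives 9>3]
(C,Q,W): not NE [P3→Y gives 9>3]

PSNE = {(B,P,X)}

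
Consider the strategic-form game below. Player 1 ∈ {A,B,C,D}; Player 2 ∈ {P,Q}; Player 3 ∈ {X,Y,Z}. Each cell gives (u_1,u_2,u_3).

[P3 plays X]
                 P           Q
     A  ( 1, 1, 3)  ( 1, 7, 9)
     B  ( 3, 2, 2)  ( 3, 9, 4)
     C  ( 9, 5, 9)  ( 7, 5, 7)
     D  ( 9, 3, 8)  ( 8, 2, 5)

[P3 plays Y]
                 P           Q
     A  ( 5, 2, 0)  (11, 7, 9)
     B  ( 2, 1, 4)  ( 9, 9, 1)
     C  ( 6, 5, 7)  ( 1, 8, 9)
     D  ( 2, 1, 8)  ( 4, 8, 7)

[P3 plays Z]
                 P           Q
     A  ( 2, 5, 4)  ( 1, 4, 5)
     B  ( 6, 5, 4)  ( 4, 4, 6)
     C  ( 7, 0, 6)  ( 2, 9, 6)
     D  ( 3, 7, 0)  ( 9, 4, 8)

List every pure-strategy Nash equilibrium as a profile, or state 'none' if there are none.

(A,P,X): not NE [P1→D gives 9>1; P2→Q gives 7>1; P3→Z gives 4>3]
(A,P,Y): not NE [P1→C gives 6>5; P2→Q gives 7>2; P3→Z gives 4>0]
(A,P,Z): not NE [P1→C gives 7>2]
(A,Q,X): not NE [P1→D gives 8>1]
(A,Q,Y): NE
(A,Q,Z): not NE [P1→D gives 9>1; P2→P gives 5>4; P3→Y gives 9>5]
(B,P,X): not NE [P1→D gives 9>3; P2→Q gives 9>2; P3→Z gives 4>2]
(B,P,Y): not NE [P1→C gives 6>2; P2→Q gives 9>1]
(B,P,Z): not NE [P1→C gives 7>6]
(B,Q,X): not NE [P1→D gives 8>3; P3→Z gives 6>4]
(B,Q,Y): not NE [P1→A gives 11>9; P3→Z gives 6>1]
(B,Q,Z): not NE [P1→D gives 9>4; P2→P gives 5>4]
(C,P,X): NE
(C,P,Y): not NE [P2→Q gives 8>5; P3→X gives 9>7]
(C,P,Z): not NE [P2→Q gives 9>0; P3→X gives 9>6]
(C,Q,X): not NE [P1→D gives 8>7; P3→Y gives 9>7]
(C,Q,Y): not NE [P1→A gives 11>1]
(C,Q,Z): not NE [P1→D gives 9>2; P3→Y gives 9>6]
(D,P,X): NE
(D,P,Y): not NE [P1→C gives 6>2; P2→Q gives 8>1]
(D,P,Z): not NE [P1→C gives 7>3; P3→Y gives 8>0]
(D,Q,X): not NE [P2→P gives 3>2; P3→Z gives 8>5]
(D,Q,Y): not NE [P1→A gives 11>4; P3→Z gives 8>7]
(D,Q,Z): not NE [P2→P gives 7>4]

NE set: (A,Q,Y), (C,P,X), (D,P,X)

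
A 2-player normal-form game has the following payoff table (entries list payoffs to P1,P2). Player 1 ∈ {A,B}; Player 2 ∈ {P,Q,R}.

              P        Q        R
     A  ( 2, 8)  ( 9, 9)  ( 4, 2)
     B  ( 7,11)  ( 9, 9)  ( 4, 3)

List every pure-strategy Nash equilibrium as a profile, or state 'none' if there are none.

(A,P): not NE [P1→B gives 7>2; P2→Q gives 9>8]
(A,Q): NE
(A,R): not NE [P2→Q gives 9>2]
(B,P): NE
(B,Q): not NE [P2→P gives 11>9]
(B,R): not NE [P2→P gives 11>3]

Nash profiles: (A,Q), (B,P)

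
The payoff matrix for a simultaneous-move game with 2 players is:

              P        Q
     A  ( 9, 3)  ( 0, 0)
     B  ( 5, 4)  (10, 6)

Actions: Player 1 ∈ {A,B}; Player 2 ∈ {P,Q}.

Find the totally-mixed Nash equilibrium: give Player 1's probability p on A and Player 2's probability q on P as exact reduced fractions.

P1 indiff ⇒ q·9+(1-q)·0 = q·5+(1-q)·10 ⇒ q(4) = (1-q)(10) ⇒ q = 5/7
P2 indiff ⇒ p·3+(1-p)·4 = p·0+(1-p)·6 ⇒ p(3) = (1-p)(2) ⇒ p = 2/5

P1 mixes 2/5 on A; P2 mixes 5/7 on P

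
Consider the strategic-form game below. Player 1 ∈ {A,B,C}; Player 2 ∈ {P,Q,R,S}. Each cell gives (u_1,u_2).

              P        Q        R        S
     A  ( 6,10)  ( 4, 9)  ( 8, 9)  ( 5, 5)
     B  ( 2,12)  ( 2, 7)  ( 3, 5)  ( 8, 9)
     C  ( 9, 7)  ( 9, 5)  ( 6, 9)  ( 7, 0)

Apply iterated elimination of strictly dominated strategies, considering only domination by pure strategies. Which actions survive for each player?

P2 drop Q (P beats it: A:10>9 B:12>7 C:7>5)
P2 drop S (P beats it: A:10>5 B:12>9 C:7>0)
P1 drop B (A beats it: P:6>2 R:8>3)
P1→{A,C} P2→{P,R}

Remaining: P1:{A,C} P2:{P,R}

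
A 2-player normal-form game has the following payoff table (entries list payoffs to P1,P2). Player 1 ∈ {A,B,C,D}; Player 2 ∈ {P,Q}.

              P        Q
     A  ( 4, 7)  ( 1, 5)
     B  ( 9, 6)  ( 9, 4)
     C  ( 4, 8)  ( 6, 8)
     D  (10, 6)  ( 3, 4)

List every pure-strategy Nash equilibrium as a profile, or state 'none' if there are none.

(A,P): not NE [P1→D gives 10>4]
(A,Q): not NE [P1→B gives 9>1; P2→P gives 7>5]
(B,P): not NE [P1→D gives 10>9]
(B,Q): not NE [P2→P gives 6>4]
(C,P): not NE [P1→D gives 10>4]
(C,Q): not NE [P1→B gives 9>6]
(D,P): NE
(D,Q): not NE [P1→B gives 9>3; P2→P gives 6>4]

NE set: (D,P)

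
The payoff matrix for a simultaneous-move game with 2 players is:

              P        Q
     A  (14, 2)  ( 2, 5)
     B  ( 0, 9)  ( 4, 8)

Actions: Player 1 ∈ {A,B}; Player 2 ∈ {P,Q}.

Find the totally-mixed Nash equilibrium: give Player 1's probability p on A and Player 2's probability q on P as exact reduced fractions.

P1 mixes 1/4 on A; P2 mixes 1/8 on P

P1 indiff ⇒ q·14+(1-q)·2 = q·0+(1-q)·4 ⇒ q(14) = (1-q)(2) ⇒ q = 1/8
P2 indiff ⇒ p·2+(1-p)·9 = p·5+(1-p)·8 ⇒ p(-3) = (1-p)(-1) ⇒ p = 1/4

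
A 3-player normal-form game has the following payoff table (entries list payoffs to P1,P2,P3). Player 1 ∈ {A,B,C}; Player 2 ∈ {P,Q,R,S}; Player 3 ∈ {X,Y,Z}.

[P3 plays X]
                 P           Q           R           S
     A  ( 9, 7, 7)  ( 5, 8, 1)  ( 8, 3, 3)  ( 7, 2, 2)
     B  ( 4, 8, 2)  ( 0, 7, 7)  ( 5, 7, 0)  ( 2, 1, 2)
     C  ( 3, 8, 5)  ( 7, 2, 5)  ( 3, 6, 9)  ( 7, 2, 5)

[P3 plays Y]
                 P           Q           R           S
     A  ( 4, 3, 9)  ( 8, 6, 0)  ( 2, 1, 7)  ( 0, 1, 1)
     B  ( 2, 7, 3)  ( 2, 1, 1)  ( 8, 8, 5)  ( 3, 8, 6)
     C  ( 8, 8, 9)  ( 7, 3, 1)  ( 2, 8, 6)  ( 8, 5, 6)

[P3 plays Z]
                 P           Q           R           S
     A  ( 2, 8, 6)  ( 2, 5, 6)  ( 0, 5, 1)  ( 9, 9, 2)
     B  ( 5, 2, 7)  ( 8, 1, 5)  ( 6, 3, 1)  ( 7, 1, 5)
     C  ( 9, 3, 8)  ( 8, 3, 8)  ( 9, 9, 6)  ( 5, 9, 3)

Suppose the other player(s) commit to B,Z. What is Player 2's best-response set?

u_2(P vs B,Z) = 2
u_2(Q vs B,Z) = 1
u_2(R vs B,Z) = 3
u_2(S vs B,Z) = 1
max payoff 3 at {R}

argmax u_2 = {R}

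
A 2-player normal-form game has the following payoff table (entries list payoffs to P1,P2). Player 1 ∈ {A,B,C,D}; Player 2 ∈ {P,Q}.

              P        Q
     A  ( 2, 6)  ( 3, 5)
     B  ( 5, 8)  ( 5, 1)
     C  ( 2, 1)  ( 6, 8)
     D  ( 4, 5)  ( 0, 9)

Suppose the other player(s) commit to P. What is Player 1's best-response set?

argmax u_1 = {B}

u_1(A vs P) = 2
u_1(B vs P) = 5
u_1(C vs P) = 2
u_1(D vs P) = 4
max payoff 5 at {B}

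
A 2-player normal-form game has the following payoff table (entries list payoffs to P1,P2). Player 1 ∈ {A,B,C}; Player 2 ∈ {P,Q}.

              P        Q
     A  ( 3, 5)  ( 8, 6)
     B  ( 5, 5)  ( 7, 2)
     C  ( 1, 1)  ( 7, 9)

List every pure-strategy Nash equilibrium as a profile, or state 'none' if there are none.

NE set: (A,Q), (B,P)

(A,P): not NE [P1→B gives 5>3; P2→Q gives 6>5]
(A,Q): NE
(B,P): NE
(B,Q): not NE [P1→A gives 8>7; P2→P gives 5>2]
(C,P): not NE [P1→B gives 5>1; P2→Q gives 9>1]
(C,Q): not NE [P1→A gives 8>7]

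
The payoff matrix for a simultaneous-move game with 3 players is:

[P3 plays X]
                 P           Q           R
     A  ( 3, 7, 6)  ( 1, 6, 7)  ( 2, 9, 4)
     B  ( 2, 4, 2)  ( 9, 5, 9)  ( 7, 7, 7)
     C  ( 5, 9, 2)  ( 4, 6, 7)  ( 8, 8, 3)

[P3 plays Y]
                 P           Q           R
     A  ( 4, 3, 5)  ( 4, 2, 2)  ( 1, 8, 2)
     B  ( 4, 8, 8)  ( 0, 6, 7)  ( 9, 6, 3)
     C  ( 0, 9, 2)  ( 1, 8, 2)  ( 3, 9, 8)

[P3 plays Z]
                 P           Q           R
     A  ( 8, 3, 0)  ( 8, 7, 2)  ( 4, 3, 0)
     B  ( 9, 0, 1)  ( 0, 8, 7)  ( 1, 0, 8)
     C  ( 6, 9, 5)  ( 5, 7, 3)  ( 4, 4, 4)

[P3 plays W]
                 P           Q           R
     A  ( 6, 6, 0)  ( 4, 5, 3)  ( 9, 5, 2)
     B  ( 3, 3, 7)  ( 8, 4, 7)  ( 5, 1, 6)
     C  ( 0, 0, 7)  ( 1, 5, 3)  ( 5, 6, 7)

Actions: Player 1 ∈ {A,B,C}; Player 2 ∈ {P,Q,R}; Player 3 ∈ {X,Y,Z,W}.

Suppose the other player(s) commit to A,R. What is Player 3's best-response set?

P3 best: {X}

u_3(X vs A,R) = 4
u_3(Y vs A,R) = 2
u_3(Z vs A,R) = 0
u_3(W vs A,R) = 2
max payoff 4 at {X}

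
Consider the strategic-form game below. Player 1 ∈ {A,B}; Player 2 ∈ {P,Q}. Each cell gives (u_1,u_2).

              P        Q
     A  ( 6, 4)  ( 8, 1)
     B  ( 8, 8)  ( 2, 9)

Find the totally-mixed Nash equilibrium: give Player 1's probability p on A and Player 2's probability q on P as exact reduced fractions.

P1 mixes 1/4 on A; P2 mixes 3/4 on P

P1 indiff ⇒ q·6+(1-q)·8 = q·8+(1-q)·2 ⇒ q(-2) = (1-q)(-6) ⇒ q = 3/4
P2 indiff ⇒ p·4+(1-p)·8 = p·1+(1-p)·9 ⇒ p(3) = (1-p)(1) ⇒ p = 1/4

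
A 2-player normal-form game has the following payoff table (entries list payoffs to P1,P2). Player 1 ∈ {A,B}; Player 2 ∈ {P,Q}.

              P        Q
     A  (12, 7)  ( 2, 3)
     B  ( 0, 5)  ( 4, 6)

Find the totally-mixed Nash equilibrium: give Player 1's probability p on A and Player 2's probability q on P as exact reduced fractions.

P1 indiff ⇒ q·12+(1-q)·2 = q·0+(1-q)·4 ⇒ q(12) = (1-q)(2) ⇒ q = 1/7
P2 indiff ⇒ p·7+(1-p)·5 = p·3+(1-p)·6 ⇒ p(4) = (1-p)(1) ⇒ p = 1/5

(p,q) = (1/5, 1/7)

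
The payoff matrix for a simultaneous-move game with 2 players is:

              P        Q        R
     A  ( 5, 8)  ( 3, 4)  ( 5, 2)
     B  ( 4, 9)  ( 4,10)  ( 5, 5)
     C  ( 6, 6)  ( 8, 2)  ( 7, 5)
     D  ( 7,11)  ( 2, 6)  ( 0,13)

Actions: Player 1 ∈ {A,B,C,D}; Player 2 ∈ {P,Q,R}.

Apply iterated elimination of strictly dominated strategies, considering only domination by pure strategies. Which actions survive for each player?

P1 drop A (C beats it: P:6>5 Q:8>3 R:7>5)
P1 drop B (C beats it: P:6>4 Q:8>4 R:7>5)
P2 drop Q (P beats it: C:6>2 D:11>6)
P1→{C,D} P2→{P,R}

IESDS → P1:{C,D} P2:{P,R}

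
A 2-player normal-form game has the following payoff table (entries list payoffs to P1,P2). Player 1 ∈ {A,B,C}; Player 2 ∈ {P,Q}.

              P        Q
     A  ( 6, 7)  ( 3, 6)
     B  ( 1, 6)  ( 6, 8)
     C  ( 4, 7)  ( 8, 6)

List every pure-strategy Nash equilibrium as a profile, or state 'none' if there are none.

PSNE = {(A,P)}

(A,P): NE
(A,Q): not NE [P1→C gives 8>3; P2→P gives 7>6]
(B,P): not NE [P1→A gives 6>1; P2→Q gives 8>6]
(B,Q): not NE [P1→C gives 8>6]
(C,P): not NE [P1→A gives 6>4]
(C,Q): not NE [P2→P gives 7>6]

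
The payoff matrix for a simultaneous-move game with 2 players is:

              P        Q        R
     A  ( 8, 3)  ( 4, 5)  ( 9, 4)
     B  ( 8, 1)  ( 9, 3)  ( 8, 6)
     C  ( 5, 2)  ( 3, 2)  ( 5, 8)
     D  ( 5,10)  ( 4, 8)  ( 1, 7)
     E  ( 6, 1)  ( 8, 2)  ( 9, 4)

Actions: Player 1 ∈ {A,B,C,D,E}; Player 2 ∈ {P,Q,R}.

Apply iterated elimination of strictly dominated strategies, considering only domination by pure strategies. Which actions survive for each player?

IESDS → P1:{A,B,E} P2:{Q,R}

P1 drop C (A beats it: P:8>5 Q:4>3 R:9>5)
P1 drop D (B beats it: P:8>5 Q:9>4 R:8>1)
P2 drop P (Q beats it: A:5>3 B:3>1 E:2>1)
P1→{A,B,E} P2→{Q,R}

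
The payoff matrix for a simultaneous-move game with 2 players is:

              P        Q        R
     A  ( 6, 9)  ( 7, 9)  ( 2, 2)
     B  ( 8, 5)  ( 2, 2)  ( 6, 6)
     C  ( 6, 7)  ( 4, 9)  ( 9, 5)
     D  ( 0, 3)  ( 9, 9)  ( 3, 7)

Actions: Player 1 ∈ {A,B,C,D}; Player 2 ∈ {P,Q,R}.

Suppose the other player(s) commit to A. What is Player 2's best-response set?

BR_2 = {P,Q}

u_2(P vs A) = 9
u_2(Q vs A) = 9
u_2(R vs A) = 2
max payoff 9 at {P,Q}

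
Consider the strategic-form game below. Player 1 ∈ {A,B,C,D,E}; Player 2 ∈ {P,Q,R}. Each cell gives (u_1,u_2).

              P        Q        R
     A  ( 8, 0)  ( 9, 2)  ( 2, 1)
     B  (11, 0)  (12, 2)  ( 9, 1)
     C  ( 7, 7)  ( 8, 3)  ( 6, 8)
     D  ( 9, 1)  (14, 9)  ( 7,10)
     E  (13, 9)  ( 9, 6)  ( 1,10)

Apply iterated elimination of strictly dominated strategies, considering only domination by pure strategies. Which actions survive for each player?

P1 drop A (B beats it: P:11>8 Q:12>9 R:9>2)
P1 drop C (B beats it: P:11>7 Q:12>8 R:9>6)
P2 drop P (R beats it: B:1>0 D:10>1 E:10>9)
P1 drop E (B beats it: Q:12>9 R:9>1)
P1→{B,D} P2→{Q,R}

Survivors P1:{B,D} P2:{Q,R}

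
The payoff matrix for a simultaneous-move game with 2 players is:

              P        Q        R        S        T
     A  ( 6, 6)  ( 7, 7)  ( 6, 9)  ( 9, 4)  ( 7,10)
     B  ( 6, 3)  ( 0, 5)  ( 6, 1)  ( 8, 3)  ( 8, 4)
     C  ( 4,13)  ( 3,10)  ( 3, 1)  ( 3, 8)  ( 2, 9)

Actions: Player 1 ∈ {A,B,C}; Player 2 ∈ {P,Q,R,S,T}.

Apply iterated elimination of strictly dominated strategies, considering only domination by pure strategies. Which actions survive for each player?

Survivors P1:{A,B} P2:{Q,T}

P1 drop C (A beats it: P:6>4 Q:7>3 R:6>3 S:9>3 T:7>2)
P2 drop P (Q beats it: A:7>6 B:5>3)
P2 drop R (T beats it: A:10>9 B:4>1)
P2 drop S (Q beats it: A:7>4 B:5>3)
P1→{A,B} P2→{Q,T}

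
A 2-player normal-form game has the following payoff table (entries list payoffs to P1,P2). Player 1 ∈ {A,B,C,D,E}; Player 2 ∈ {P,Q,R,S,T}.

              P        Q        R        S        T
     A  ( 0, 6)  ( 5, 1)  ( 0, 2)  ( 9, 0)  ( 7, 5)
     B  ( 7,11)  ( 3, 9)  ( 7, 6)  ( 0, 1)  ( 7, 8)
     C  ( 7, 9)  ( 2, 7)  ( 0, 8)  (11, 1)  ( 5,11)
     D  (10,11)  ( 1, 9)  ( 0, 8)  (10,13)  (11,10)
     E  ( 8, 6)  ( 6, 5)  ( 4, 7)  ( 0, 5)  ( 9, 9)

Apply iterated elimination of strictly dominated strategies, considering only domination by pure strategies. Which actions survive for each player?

P2 drop Q (P beats it: A:6>1 B:11>9 C:9>7 D:11>9 E:6>5)
P2 drop R (T beats it: A:5>2 B:8>6 C:11>8 D:10>8 E:9>7)
P1 drop A (D beats it: P:10>0 S:10>9 T:11>7)
P1 drop B (D beats it: P:10>7 S:10>0 T:11>7)
P1 drop E (D beats it: P:10>8 S:10>0 T:11>9)
P1→{C,D} P2→{P,S,T}

Remaining: P1:{C,D} P2:{P,S,T}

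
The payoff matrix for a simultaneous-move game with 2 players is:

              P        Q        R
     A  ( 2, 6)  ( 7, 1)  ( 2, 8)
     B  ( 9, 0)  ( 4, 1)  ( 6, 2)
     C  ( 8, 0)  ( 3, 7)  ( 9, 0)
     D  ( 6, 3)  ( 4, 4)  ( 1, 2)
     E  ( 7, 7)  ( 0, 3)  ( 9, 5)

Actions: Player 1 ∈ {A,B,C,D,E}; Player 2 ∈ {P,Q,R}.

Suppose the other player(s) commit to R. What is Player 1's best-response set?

u_1(A vs R) = 2
u_1(B vs R) = 6
u_1(C vs R) = 9
u_1(D vs R) = 1
u_1(E vs R) = 9
max payoff 9 at {C,E}

argmax u_1 = {C,E}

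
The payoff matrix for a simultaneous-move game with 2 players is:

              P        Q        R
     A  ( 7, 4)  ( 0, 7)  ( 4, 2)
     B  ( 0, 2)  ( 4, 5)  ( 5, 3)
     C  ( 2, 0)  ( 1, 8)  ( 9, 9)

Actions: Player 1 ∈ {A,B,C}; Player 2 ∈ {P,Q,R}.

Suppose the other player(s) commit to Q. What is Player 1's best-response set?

P1 best: {B}

u_1(A vs Q) = 0
u_1(B vs Q) = 4
u_1(C vs Q) = 1
max payoff 4 at {B}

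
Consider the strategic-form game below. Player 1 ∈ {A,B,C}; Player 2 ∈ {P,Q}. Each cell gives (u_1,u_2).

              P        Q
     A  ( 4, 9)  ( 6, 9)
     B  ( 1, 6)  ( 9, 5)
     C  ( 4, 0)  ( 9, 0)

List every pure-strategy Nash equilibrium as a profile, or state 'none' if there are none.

(A,P): NE
(A,Q): not NE [P1→C gives 9>6]
(B,P): not NE [P1→C gives 4>1]
(B,Q): not NE [P2→P gives 6>5]
(C,P): NE
(C,Q): NE

NE set: (A,P), (C,P), (C,Q)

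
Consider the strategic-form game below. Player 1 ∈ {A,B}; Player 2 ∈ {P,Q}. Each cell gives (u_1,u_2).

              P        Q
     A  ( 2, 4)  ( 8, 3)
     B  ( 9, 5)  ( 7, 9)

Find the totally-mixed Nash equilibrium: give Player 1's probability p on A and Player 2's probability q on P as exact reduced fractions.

p=4/5, q=1/8

P1 indiff ⇒ q·2+(1-q)·8 = q·9+(1-q)·7 ⇒ q(-7) = (1-q)(-1) ⇒ q = 1/8
P2 indiff ⇒ p·4+(1-p)·5 = p·3+(1-p)·9 ⇒ p(1) = (1-p)(4) ⇒ p = 4/5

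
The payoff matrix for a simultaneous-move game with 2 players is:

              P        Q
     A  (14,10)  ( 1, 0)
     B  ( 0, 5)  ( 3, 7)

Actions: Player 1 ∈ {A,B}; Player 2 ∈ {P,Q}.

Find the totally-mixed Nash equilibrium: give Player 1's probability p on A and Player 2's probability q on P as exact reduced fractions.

(p,q) = (1/6, 1/8)

P1 indiff ⇒ q·14+(1-q)·1 = q·0+(1-q)·3 ⇒ q(14) = (1-q)(2) ⇒ q = 1/8
P2 indiff ⇒ p·10+(1-p)·5 = p·0+(1-p)·7 ⇒ p(10) = (1-p)(2) ⇒ p = 1/6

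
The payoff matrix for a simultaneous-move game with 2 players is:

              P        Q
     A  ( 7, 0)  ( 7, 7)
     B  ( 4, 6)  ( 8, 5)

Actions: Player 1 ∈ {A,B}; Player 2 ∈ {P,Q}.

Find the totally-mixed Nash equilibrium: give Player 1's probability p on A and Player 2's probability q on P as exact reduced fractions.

P1 indiff ⇒ q·7+(1-q)·7 = q·4+(1-q)·8 ⇒ q(3) = (1-q)(1) ⇒ q = 1/4
P2 indiff ⇒ p·0+(1-p)·6 = p·7+(1-p)·5 ⇒ p(-7) = (1-p)(-1) ⇒ p = 1/8

p=1/8, q=1/4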